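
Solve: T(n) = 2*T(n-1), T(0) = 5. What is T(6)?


Unrolling:
T(6) = 2*T(5) = 2^2*T(4) = ... = 2^6*T(0)
= 2^6 * 5
= 64 * 5 = 320


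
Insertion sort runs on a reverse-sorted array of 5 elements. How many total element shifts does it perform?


Sum of shifts = 1 + 2 + 3 + ... + 4
= 5 * 4 / 2
= 20 / 2
= 10


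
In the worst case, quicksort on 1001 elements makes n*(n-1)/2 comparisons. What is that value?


Sum of comparisons per partition:
1000 + 999 + ... + 1 + 0
= 1001 * (1001 - 1) / 2
= 1001 * 1000 / 2
= 500500


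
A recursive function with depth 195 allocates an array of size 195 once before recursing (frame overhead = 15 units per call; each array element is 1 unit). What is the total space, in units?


Array allocation: 195 units (allocated once)
Stack frames: 195 deep * 15 per frame = 2925 units
Total = 195 + 2925 = 3120


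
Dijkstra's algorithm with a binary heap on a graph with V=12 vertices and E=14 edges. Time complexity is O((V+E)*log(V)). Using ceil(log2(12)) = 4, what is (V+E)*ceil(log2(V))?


Dijkstra with a binary heap: each vertex is extracted once, each edge may relax once.
Each heap operation costs O(log V).
V + E = 12 + 14 = 26
ceil(log2(12)) = 4 (since 2^3 = 8 < 12 <= 16 = 2^4)
Total heap work = (V+E) * ceil(log2(V)) = 26 * 4 = 104


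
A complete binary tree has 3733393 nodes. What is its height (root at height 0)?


In a complete binary tree, level k holds nodes 2^k .. 2^(k+1)-1 (1-indexed).
Height = floor(log2(n)) = floor(log2(3733393)) = 21
Check: 2^21 = 2097152 <= 3733393 < 4194304 = 2^22


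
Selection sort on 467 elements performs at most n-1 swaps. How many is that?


Each of the 466 passes places one element in its final position.
Pass 1: swap minimum into position 0
Pass 2: swap minimum of remaining into position 1
...
Pass 466: last two elements, one swap
Maximum swaps = 467 - 1 = 466


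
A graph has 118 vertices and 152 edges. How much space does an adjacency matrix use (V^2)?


Adjacency matrix: V x V grid of entries
Space = V^2 = 118^2 = 118 * 118 = 13924


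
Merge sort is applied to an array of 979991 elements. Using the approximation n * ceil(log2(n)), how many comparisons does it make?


Merge sort divides the array into halves recursively.
Number of levels = ceil(log2(979991)) = 20
At each level, approximately n = 979991 comparisons are needed for merging.
Total comparisons ~ n * ceil(log2(n)) = 979991 * 20 = 19599820


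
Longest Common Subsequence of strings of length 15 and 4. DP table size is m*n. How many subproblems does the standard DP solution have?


DP table indexed by positions in both strings.
First string: 15 positions
Second string: 4 positions
Total = 15 * 4 = 60


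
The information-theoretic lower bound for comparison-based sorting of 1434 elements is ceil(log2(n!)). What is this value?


A binary decision tree of height h has at most 2^h leaves and needs at least n! of them, so h >= ceil(log2(n!)).
1434! is far too large to multiply out, so use Stirling's series:
  ln(n!) ~ n ln n - n + (1/2) ln(2 pi n) + 1/(12n)  (error below 1/(360 n^3), negligible here)
  ln(1434) = 7.2682230
  n ln n = 1434 * 7.2682230 = 10422.6318
  (1/2) ln(2 pi * 1434) = (1/2) ln(9010.0877) = 4.5531
  1/(12*1434) = 0.0001
  ln(1434!) ~ 10422.6318 - 1434 + 4.5531 + 0.0001 = 8993.1850
Convert to base 2: log2(1434!) = 8993.1850 / ln 2 = 8993.1850 / 0.69314718 = 12974.4234
ceil(12974.4234) = 12975


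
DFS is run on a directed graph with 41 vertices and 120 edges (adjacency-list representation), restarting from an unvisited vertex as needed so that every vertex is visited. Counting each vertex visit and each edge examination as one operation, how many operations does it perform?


A full DFS traversal processes each vertex exactly once (push/pop on stack).
Each directed edge is examined once.
V = 41, E = 120
V + E = 161


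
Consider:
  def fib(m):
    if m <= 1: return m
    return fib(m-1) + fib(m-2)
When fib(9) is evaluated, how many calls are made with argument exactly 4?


Let N(m) = number of times fib(m) is called while evaluating fib(9).
N(9) = 1 (the initial call).
N(8) = 1 (only fib(9) calls it).
For 1 <= m <= 7: fib(m) is called by fib(m+1) and fib(m+2), so
  N(m) = N(m+1) + N(m+2).
fib(0) is called only by fib(2), so N(0) = N(2).
Walk down from m=9:
  N(9)=1, N(8)=1, N(7)=2, N(6)=3, N(5)=5, N(4)=8
N(4) = 8


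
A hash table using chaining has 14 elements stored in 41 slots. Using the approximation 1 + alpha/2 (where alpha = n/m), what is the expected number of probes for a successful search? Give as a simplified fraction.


Load factor alpha = n/m = 14/41
Expected probes = 1 + alpha/2 = 1 + 14/(2*41)
= 1 + 14/82
= 82/82 + 14/82
= 96/82
Simplify: 48/41


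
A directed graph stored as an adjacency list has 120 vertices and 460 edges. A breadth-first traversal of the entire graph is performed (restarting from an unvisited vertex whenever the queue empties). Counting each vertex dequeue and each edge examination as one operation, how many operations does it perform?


A full BFS traversal dequeues each vertex once and examines each edge once.
Vertex visits: 120
Edge visits: 460
V + E = 120 + 460 = 580


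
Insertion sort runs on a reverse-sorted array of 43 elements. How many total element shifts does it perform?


Sum of shifts = 1 + 2 + 3 + ... + 42
= 43 * 42 / 2
= 1806 / 2
= 903


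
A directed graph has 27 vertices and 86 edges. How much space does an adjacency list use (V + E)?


Adjacency list: one list head per vertex + one entry per edge
Vertex heads: 27
Edge entries: 86
Total = 27 + 86 = 113


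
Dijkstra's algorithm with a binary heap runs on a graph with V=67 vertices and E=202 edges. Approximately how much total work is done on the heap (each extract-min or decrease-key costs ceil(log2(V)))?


Dijkstra with a binary heap: each vertex is extracted once, each edge may relax once.
Each heap operation costs O(log V).
V + E = 67 + 202 = 269
ceil(log2(67)) = 7 (since 2^6 = 64 < 67 <= 128 = 2^7)
Total heap work = (V+E) * ceil(log2(V)) = 269 * 7 = 1883


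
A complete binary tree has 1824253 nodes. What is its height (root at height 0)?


In a complete binary tree, level k holds nodes 2^k .. 2^(k+1)-1 (1-indexed).
Height = floor(log2(n)) = floor(log2(1824253)) = 20
Check: 2^20 = 1048576 <= 1824253 < 2097152 = 2^21


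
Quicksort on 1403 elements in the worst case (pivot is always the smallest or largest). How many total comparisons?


In the worst case, each partition step picks the worst pivot:
  Partition 1: 1402 comparisons (n-1 elements to compare)
  Partition 2: 1401 comparisons
  Partition 3: 1400 comparisons
  Partition 4: 1399 comparisons
  Partition 5: 1398 comparisons
  ...
  Last partition: 0 comparisons
Total = (n-1) + (n-2) + ... + 1 + 0 = n*(n-1)/2
= 1403*1402/2 = 983503


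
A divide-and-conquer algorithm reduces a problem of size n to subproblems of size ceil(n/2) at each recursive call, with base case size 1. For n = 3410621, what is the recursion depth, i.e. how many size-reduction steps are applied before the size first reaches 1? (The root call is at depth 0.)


Each step divides the size by 2 (rounding up); after k steps the size is ceil(n/2^k), which equals 1 exactly when 2^k >= n.
So the depth is the smallest k with 2^k >= 3410621, i.e. ceil(log_2(3410621)).
2^21 = 2097152 < 3410621 <= 4194304 = 2^22
Recursion depth = 22


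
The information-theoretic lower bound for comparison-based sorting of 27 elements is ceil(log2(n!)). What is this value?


A binary decision tree of height h has at most 2^h leaves and needs at least n! of them, so h >= ceil(log2(n!)).
Compute 27! as a running product:
  x2 = 2, x3 = 6, x4 = 24, x5 = 120
  x6 = 720, x7 = 5040, x8 = 40320, x9 = 362880
  x10 = 3628800, x11 = 39916800, x12 = 479001600, x13 = 6227020800
  x14 = 87178291200, x15 = 1307674368000, x16 = 20922789888000, x17 = 355687428096000
  x18 = 6402373705728000, x19 = 121645100408832000, x20 = 2432902008176640000, x21 = 51090942171709440000
  x22 = 1124000727777607680000, x23 = 25852016738884976640000, x24 = 620448401733239439360000, x25 = 15511210043330985984000000
  x26 = 403291461126605635584000000, x27 = 10888869450418352160768000000
27! = 10888869450418352160768000000
Bracket between powers of 2:
  2^93 = 9903520314283042199192993792 < 10888869450418352160768000000 <= 19807040628566084398385987584 = 2^94
So ceil(log2(27!)) = 94


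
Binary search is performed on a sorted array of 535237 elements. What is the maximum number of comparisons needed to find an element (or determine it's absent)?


Binary search halves the search space each comparison:
  Step 1: search space = 535237 -> 267618
  Step 2: search space = 267618 -> 133809
  Step 3: search space = 133809 -> 66904
  Step 4: search space = 66904 -> 33452
  Step 5: search space = 33452 -> 16726
  Step 6: search space = 16726 -> 8363
  Step 7: search space = 8363 -> 4181
  Step 8: search space = 4181 -> 2090
  Step 9: search space = 2090 -> 1045
  Step 10: search space = 1045 -> 522
  Step 11: search space = 522 -> 261
  Step 12: search space = 261 -> 130
  Step 13: search space = 130 -> 65
  Step 14: search space = 65 -> 32
  Step 15: search space = 32 -> 16
  Step 16: search space = 16 -> 8
  Step 17: search space = 8 -> 4
  Step 18: search space = 4 -> 2
  Step 19: search space = 2 -> 1
  Step 20: search space = 1 (final check)
Maximum comparisons = floor(log2(535237)) + 1 = 19 + 1 = 20


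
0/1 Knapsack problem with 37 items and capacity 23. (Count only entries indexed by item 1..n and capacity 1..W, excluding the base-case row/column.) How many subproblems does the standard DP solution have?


The DP table is indexed by (item, capacity).
Rows: 37 items
Columns: 23 capacity values (1 to W)
Total subproblems = 37 * 23 = 851


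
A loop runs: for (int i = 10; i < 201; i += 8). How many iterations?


Loop starts at i = 10, increments by 8, stops when i >= 201.
Number of iterations = ceil((201 - 10) / 8)
= ceil(191 / 8)
= 24


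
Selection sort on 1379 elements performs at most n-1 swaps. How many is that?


Each of the 1378 passes places one element in its final position.
Pass 1: swap minimum into position 0
Pass 2: swap minimum of remaining into position 1
...
Pass 1378: last two elements, one swap
Maximum swaps = 1379 - 1 = 1378


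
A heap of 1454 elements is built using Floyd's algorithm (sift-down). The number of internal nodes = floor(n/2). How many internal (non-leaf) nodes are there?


Leaf nodes occupy roughly half the array.
Sift-down is called for each internal node, starting from the last one.
Internal nodes = floor(n/2) = floor(1454/2) = 727


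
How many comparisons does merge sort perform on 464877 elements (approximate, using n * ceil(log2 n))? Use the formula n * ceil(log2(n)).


Recursion depth: ceil(log2(464877)) = 19
Each recursion level merges n = 464877 elements
Total = 464877 * 19 = 8832663


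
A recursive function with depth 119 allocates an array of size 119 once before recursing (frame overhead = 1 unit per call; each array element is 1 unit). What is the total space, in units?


Array allocation: 119 units (allocated once)
Stack frames: 119 deep * 1 per frame = 119 units
Total = 119 + 119 = 238


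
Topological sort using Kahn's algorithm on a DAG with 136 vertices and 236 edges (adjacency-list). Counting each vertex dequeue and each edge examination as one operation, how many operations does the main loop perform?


Kahn's algorithm:
  1. Compute in-degrees: O(V + E)
  2. Process queue: each vertex dequeued once (O(V))
     each edge examined once (O(E))
Total = V + E = 136 + 236 = 372


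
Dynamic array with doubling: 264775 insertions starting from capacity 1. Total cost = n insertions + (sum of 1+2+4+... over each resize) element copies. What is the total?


n = 264775
Insertion costs: 264775
Resizes copy 1, 2, 4, ... up to the largest power of 2 that is <= n-1 = 264774, i.e. 262144.
Copy costs = 1 + 2 + 4 + 8 + 16 + 32 + 64 + 128 + 256 + 512 + 1024 + 2048 + 4096 + 8192 + 16384 + 32768 + 65536 + 131072 + 262144 = 524287
Total = 264775 + 524287 = 789062


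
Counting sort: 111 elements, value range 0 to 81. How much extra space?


n = 111 (output array)
k = 82 (count array for 82 distinct values)
Extra space = 111 + 82 = 193


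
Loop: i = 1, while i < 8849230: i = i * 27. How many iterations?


i multiplies by 27 each step:
i = 1 -> 27 -> 729 -> 19683 -> 531441 -> 14348907 (stop)
Iterations = ceil(log_27(8849230)) = 5


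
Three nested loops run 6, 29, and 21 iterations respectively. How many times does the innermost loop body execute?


Loop 1 (outermost): 6 iterations
Loop 2 (middle): 29 iterations per outer
Loop 3 (innermost): 21 iterations per middle
Total = 6 * 29 * 21 = 3654


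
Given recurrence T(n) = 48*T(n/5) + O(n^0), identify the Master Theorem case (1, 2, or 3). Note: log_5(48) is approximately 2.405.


Master Theorem parameters: a=48, b=5, c=0
log_b(a) = 2.405
Compare b^c with a: 5^0 = 1 < 48, so c < log_b(a).
Comparing c=0 vs log_b(a)=2.405:
0 < 2.405 => Case 1
Result: T(n) = O(n^(log_5 48)) ~ O(n^2.405)
Master Theorem case = 1


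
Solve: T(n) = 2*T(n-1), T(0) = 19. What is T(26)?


Unrolling:
T(26) = 2*T(25) = 2^2*T(24) = ... = 2^26*T(0)
= 2^26 * 19
= 67108864 * 19 = 1275068416


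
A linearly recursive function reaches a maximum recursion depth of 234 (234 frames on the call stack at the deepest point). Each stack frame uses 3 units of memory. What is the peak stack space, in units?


Maximum recursion depth = 234 frames
Memory per frame = 3 units
Total stack space = depth * frame_size
= 234 * 3 = 702


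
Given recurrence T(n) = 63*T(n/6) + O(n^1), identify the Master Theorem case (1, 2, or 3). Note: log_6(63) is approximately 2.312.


Master Theorem parameters: a=63, b=6, c=1
log_b(a) = 2.312
Compare b^c with a: 6^1 = 6 < 63, so c < log_b(a).
Comparing c=1 vs log_b(a)=2.312:
1 < 2.312 => Case 1
Result: T(n) = O(n^(log_6 63)) ~ O(n^2.312)
Master Theorem case = 1


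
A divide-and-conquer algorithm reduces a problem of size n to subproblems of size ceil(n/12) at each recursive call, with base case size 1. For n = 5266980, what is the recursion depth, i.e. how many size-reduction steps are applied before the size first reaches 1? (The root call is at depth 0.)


Each step divides the size by 12 (rounding up); after k steps the size is ceil(n/12^k), which equals 1 exactly when 12^k >= n.
So the depth is the smallest k with 12^k >= 5266980, i.e. ceil(log_12(5266980)).
12^6 = 2985984 < 5266980 <= 35831808 = 12^7
Recursion depth = 7


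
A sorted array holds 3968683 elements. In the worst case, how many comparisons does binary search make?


Halving sequence: 3968683 -> 1984341 -> 992170 -> 496085 -> 248042 -> 124021 -> 62010 -> 31005 -> 15502 -> 7751 -> 3875 -> 1937 -> 968 -> 484 -> 242 -> 121 -> 60 -> 30 -> 15 -> 7 -> 3 -> 1
Number of halvings = 21
Max comparisons = 21 + 1 = 22


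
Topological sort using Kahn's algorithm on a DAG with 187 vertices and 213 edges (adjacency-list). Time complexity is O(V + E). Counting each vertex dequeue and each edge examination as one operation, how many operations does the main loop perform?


Kahn's algorithm:
  1. Compute in-degrees: O(V + E)
  2. Process queue: each vertex dequeued once (O(V))
     each edge examined once (O(E))
Total = V + E = 187 + 213 = 400


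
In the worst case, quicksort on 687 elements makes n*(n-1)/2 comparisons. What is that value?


Sum of comparisons per partition:
686 + 685 + ... + 1 + 0
= 687 * (687 - 1) / 2
= 687 * 686 / 2
= 235641


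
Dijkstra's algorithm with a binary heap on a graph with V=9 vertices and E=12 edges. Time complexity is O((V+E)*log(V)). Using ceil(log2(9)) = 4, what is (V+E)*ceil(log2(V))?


Dijkstra with a binary heap: each vertex is extracted once, each edge may relax once.
Each heap operation costs O(log V).
V + E = 9 + 12 = 21
ceil(log2(9)) = 4 (since 2^3 = 8 < 9 <= 16 = 2^4)
Total heap work = (V+E) * ceil(log2(V)) = 21 * 4 = 84


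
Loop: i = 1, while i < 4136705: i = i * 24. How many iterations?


i multiplies by 24 each step:
i = 1 -> 24 -> 576 -> 13824 -> 331776 -> 7962624 (stop)
Iterations = ceil(log_24(4136705)) = 5


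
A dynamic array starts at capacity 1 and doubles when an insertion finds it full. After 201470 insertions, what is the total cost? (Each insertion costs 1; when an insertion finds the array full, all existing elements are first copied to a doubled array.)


Insertion cost: 201470 (one per element)
Resizes occur just before inserting elements 2, 3, 5, 9, ...
Elements copied at each resize: 1 + 2 + 4 + 8 + 16 + 32 + 64 + 128 + 256 + 512 + 1024 + 2048 + 4096 + 8192 + 16384 + 32768 + 65536 + 131072
Sum of copies = 262143 (geometric series: 2^k - 1)
Total = 201470 + 262143 = 463613


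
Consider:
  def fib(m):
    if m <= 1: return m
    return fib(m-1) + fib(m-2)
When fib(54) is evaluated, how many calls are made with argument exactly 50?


Let N(m) = number of times fib(m) is called while evaluating fib(54).
N(54) = 1 (the initial call).
N(53) = 1 (only fib(54) calls it).
For 1 <= m <= 52: fib(m) is called by fib(m+1) and fib(m+2), so
  N(m) = N(m+1) + N(m+2).
fib(0) is called only by fib(2), so N(0) = N(2).
Walk down from m=54:
  N(54)=1, N(53)=1, N(52)=2, N(51)=3, N(50)=5
N(50) = 5


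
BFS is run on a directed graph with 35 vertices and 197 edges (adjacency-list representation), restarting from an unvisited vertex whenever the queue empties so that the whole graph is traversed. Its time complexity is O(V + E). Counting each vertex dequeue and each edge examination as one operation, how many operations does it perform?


A full BFS traversal dequeues each vertex exactly once and examines each directed edge exactly once.
V = 35 (vertex processing cost)
E = 197 (edge examination cost)
Total operations proportional to V + E = 35 + 197 = 232


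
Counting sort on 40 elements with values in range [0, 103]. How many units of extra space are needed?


Output array size: 40 (to store sorted result)
Count array size: 104 (one slot per possible value, range 0 to 103)
Total extra space = 40 + 104 = 144


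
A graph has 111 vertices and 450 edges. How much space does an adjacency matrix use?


Adjacency matrix: V x V grid of entries
Space = V^2 = 111^2 = 111 * 111 = 12321


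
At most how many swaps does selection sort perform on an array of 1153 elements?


Each of the 1152 passes places one element in its final position.
Pass 1: swap minimum into position 0
Pass 2: swap minimum of remaining into position 1
...
Pass 1152: last two elements, one swap
Maximum swaps = 1153 - 1 = 1152


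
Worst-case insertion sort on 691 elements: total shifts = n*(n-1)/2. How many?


Sum of shifts = 1 + 2 + 3 + ... + 690
= 691 * 690 / 2
= 476790 / 2
= 238395


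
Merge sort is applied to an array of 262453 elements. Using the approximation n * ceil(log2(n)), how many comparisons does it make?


Merge sort divides the array into halves recursively.
Number of levels = ceil(log2(262453)) = 19
At each level, approximately n = 262453 comparisons are needed for merging.
Total comparisons ~ n * ceil(log2(n)) = 262453 * 19 = 4986607


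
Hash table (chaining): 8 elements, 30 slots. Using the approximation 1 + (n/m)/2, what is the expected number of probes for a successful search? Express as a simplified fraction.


Computing expected probes:
alpha = 8/30
= 1 + alpha/2
= 1 + 8/(2*30)
= (2*30 + 8) / (2*30)
= 68/60 = 17/15


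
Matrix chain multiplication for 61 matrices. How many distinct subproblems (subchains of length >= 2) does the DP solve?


Subproblems are indexed by (i, j) where i < j.
Number of such pairs = n*(n-1)/2
= 61 * 60 / 2
= 1830


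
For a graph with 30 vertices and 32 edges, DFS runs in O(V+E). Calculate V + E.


A full DFS traversal visits each vertex once and examines each edge once.
V = 30
E = 32
Sum = 30 + 32 = 62


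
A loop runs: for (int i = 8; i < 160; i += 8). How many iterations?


Loop starts at i = 8, increments by 8, stops when i >= 160.
Number of iterations = ceil((160 - 8) / 8)
= ceil(152 / 8)
= 19


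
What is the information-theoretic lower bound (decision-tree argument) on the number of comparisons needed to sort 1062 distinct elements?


A binary decision tree of height h has at most 2^h leaves and needs at least n! of them, so h >= ceil(log2(n!)).
1062! is far too large to multiply out, so use Stirling's series:
  ln(n!) ~ n ln n - n + (1/2) ln(2 pi n) + 1/(12n)  (error below 1/(360 n^3), negligible here)
  ln(1062) = 6.9679092
  n ln n = 1062 * 6.9679092 = 7399.9196
  (1/2) ln(2 pi * 1062) = (1/2) ln(6672.7428) = 4.4029
  1/(12*1062) = 0.0001
  ln(1062!) ~ 7399.9196 - 1062 + 4.4029 + 0.0001 = 6342.3226
Convert to base 2: log2(1062!) = 6342.3226 / ln 2 = 6342.3226 / 0.69314718 = 9150.0374
ceil(9150.0374) = 9151


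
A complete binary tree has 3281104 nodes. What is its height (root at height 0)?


In a complete binary tree, level k holds nodes 2^k .. 2^(k+1)-1 (1-indexed).
Height = floor(log2(n)) = floor(log2(3281104)) = 21
Check: 2^21 = 2097152 <= 3281104 < 4194304 = 2^22


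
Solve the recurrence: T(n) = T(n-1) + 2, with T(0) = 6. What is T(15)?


Unrolling the recurrence:
T(15) = T(14) + 2
       = T(13) + 2 + 2
       = T(12) + 2*3
       ...
       = T(0) + 2*15
       = 6 + 30 = 36


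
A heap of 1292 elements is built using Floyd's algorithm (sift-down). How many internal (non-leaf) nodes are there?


Leaf nodes occupy roughly half the array.
Sift-down is called for each internal node, starting from the last one.
Internal nodes = floor(n/2) = floor(1292/2) = 646


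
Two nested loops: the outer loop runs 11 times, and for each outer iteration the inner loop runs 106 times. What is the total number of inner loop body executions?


Outer loop: 11 iterations
Inner loop: 106 iterations per outer iteration
Total = 11 * 106 = 1166


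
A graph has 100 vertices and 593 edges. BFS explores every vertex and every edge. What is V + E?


A full BFS traversal dequeues each vertex once and examines each edge once.
Vertex visits: 100
Edge visits: 593
V + E = 100 + 593 = 693


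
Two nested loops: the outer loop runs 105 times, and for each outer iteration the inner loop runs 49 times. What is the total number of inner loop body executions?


Outer loop: 105 iterations
Inner loop: 49 iterations per outer iteration
Total = 105 * 49 = 5145


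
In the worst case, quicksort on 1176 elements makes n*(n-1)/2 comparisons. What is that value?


Sum of comparisons per partition:
1175 + 1174 + ... + 1 + 0
= 1176 * (1176 - 1) / 2
= 1176 * 1175 / 2
= 690900


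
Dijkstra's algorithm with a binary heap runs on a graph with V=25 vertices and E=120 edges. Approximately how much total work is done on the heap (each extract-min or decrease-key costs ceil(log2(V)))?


Dijkstra with a binary heap: each vertex is extracted once, each edge may relax once.
Each heap operation costs O(log V).
V + E = 25 + 120 = 145
ceil(log2(25)) = 5 (since 2^4 = 16 < 25 <= 32 = 2^5)
Total heap work = (V+E) * ceil(log2(V)) = 145 * 5 = 725


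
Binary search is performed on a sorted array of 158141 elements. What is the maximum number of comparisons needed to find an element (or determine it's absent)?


Binary search halves the search space each comparison:
  Step 1: search space = 158141 -> 79070
  Step 2: search space = 79070 -> 39535
  Step 3: search space = 39535 -> 19767
  Step 4: search space = 19767 -> 9883
  Step 5: search space = 9883 -> 4941
  Step 6: search space = 4941 -> 2470
  Step 7: search space = 2470 -> 1235
  Step 8: search space = 1235 -> 617
  Step 9: search space = 617 -> 308
  Step 10: search space = 308 -> 154
  Step 11: search space = 154 -> 77
  Step 12: search space = 77 -> 38
  Step 13: search space = 38 -> 19
  Step 14: search space = 19 -> 9
  Step 15: search space = 9 -> 4
  Step 16: search space = 4 -> 2
  Step 17: search space = 2 -> 1
  Step 18: search space = 1 (final check)
Maximum comparisons = floor(log2(158141)) + 1 = 17 + 1 = 18


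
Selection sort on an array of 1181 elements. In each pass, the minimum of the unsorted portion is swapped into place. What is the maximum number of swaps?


Selection sort performs one swap per pass:
  Pass 1: find min in positions 0 to 1180, swap with position 0
  Pass 2: find min in positions 1 to 1180, swap with position 1
  Pass 3: find min in positions 2 to 1180, swap with position 2
  Pass 4: find min in positions 3 to 1180, swap with position 3
  Pass 5: find min in positions 4 to 1180, swap with position 4
  ... (1175 more passes)
Total passes (and swaps) = n - 1 = 1181 - 1 = 1180


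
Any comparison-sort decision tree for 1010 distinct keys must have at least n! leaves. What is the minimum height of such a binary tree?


A binary decision tree of height h has at most 2^h leaves and needs at least n! of them, so h >= ceil(log2(n!)).
1010! is far too large to multiply out, so use Stirling's series:
  ln(n!) ~ n ln n - n + (1/2) ln(2 pi n) + 1/(12n)  (error below 1/(360 n^3), negligible here)
  ln(1010) = 6.9177056
  n ln n = 1010 * 6.9177056 = 6986.8827
  (1/2) ln(2 pi * 1010) = (1/2) ln(6346.0172) = 4.3778
  1/(12*1010) = 0.0001
  ln(1010!) ~ 6986.8827 - 1010 + 4.3778 + 0.0001 = 5981.2606
Convert to base 2: log2(1010!) = 5981.2606 / ln 2 = 5981.2606 / 0.69314718 = 8629.1350
ceil(8629.1350) = 8630


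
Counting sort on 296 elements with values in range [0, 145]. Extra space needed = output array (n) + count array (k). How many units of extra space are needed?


Output array size: 296 (to store sorted result)
Count array size: 146 (one slot per possible value, range 0 to 145)
Total extra space = 296 + 146 = 442


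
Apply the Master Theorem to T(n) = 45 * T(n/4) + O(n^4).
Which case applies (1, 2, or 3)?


The Master Theorem: T(n) = a*T(n/b) + O(n^c)
  a = 45, b = 4, c = 4
log_b(a) = log_4(45) ~ 2.746
Compare b^c with a: 4^4 = 256 > 45, so c > log_b(a).
Since c > log_b(a), Case 3 applies.
T(n) = O(n^4)
Master Theorem case = 3


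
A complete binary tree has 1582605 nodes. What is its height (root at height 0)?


In a complete binary tree, level k holds nodes 2^k .. 2^(k+1)-1 (1-indexed).
Height = floor(log2(n)) = floor(log2(1582605)) = 20
Check: 2^20 = 1048576 <= 1582605 < 2097152 = 2^21


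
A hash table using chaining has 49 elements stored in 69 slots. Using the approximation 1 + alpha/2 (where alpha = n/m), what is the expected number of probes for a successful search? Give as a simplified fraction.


Load factor alpha = n/m = 49/69
Expected probes = 1 + alpha/2 = 1 + 49/(2*69)
= 1 + 49/138
= 138/138 + 49/138
= 187/138


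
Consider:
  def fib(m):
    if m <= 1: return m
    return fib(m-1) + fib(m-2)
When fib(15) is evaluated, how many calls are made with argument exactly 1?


Let N(m) = number of times fib(m) is called while evaluating fib(15).
N(15) = 1 (the initial call).
N(14) = 1 (only fib(15) calls it).
For 1 <= m <= 13: fib(m) is called by fib(m+1) and fib(m+2), so
  N(m) = N(m+1) + N(m+2).
fib(0) is called only by fib(2), so N(0) = N(2).
Walk down from m=15:
  N(15)=1, N(14)=1, N(13)=2, N(12)=3, N(11)=5, N(10)=8, N(9)=13, N(8)=21, N(7)=34, N(6)=55, N(5)=89, N(4)=144, N(3)=233, N(2)=377, N(1)=610
N(1) = 610


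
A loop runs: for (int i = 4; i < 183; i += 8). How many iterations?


Loop starts at i = 4, increments by 8, stops when i >= 183.
Number of iterations = ceil((183 - 4) / 8)
= ceil(179 / 8)
= 23


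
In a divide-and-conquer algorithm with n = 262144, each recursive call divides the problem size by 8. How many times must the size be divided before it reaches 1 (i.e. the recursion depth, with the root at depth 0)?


Number of divisions = log_8(262144)
Sizes: 262144 -> 32768 -> 4096 -> 512 -> 64 -> 8 -> 1 (6 divisions)
Recursion depth = 6


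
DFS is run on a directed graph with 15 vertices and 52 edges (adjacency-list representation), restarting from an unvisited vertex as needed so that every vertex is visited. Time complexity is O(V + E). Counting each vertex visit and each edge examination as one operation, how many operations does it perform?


A full DFS traversal processes each vertex exactly once (push/pop on stack).
Each directed edge is examined once.
V = 15, E = 52
V + E = 67


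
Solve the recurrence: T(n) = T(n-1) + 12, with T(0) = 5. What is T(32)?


Unrolling the recurrence:
T(32) = T(31) + 12
       = T(30) + 12 + 12
       = T(29) + 12*3
       ...
       = T(0) + 12*32
       = 5 + 384 = 389


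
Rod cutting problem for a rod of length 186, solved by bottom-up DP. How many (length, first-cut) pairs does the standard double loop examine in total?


For each subproblem length i = 1..186, the inner loop considers i possible first cuts.
Total = 1 + 2 + ... + 186
= 186*(186+1)/2
= 186*187/2 = 17391


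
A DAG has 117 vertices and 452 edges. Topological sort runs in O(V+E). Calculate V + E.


V = 117 (vertex processing)
E = 452 (edge processing)
V + E = 117 + 452 = 569


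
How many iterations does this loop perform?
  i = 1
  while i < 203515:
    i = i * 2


The loop variable doubles each iteration:
i = 1 -> 2 -> 4 -> 8 -> 16 -> 32 -> 64 -> 128 -> 256 -> 512 -> 1024 -> 2048 -> 4096 -> 8192 -> 16384 -> 32768 -> 65536 -> 131072 -> 262144 (stop, 262144 >= 203515)
Number of doublings = ceil(log2(203515)) = 18


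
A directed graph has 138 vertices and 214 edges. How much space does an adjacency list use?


Adjacency list: one list head per vertex + one entry per edge
Vertex heads: 138
Edge entries: 214
Total = 138 + 214 = 352


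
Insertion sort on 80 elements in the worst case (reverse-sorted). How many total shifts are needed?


In the worst case (reverse-sorted), each element shifts past all previous:
  Element 1: 1 shifts
  Element 2: 2 shifts
  Element 3: 3 shifts
  Element 4: 4 shifts
  Element 5: 5 shifts
  ...
  Element 79: 79 shifts
Total = 1 + 2 + ... + 79
= 80*(80-1)/2 = 3160


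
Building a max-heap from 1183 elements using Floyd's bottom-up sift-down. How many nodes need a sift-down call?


In a heap of 1183 elements (0-indexed array):
  Last element index: 1182
  Parent of last element: floor((1182 - 1) / 2) = 590
  Internal nodes: indices 0 to 590
  Count = floor(1183/2) = 591


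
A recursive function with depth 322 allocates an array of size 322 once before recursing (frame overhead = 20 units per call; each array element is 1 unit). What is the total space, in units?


Array allocation: 322 units (allocated once)
Stack frames: 322 deep * 20 per frame = 6440 units
Total = 322 + 6440 = 6762


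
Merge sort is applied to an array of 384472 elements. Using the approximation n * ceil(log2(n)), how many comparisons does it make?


Merge sort divides the array into halves recursively.
Number of levels = ceil(log2(384472)) = 19
At each level, approximately n = 384472 comparisons are needed for merging.
Total comparisons ~ n * ceil(log2(n)) = 384472 * 19 = 7304968


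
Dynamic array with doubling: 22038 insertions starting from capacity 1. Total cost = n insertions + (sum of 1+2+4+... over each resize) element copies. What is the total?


n = 22038
Insertion costs: 22038
Resizes copy 1, 2, 4, ... up to the largest power of 2 that is <= n-1 = 22037, i.e. 16384.
Copy costs = 1 + 2 + 4 + 8 + 16 + 32 + 64 + 128 + 256 + 512 + 1024 + 2048 + 4096 + 8192 + 16384 = 32767
Total = 22038 + 32767 = 54805


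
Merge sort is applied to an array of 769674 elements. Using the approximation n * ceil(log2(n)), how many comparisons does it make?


Merge sort divides the array into halves recursively.
Number of levels = ceil(log2(769674)) = 20
At each level, approximately n = 769674 comparisons are needed for merging.
Total comparisons ~ n * ceil(log2(n)) = 769674 * 20 = 15393480


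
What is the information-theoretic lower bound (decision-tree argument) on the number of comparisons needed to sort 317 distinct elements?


A binary decision tree of height h has at most 2^h leaves and needs at least n! of them, so h >= ceil(log2(n!)).
317! is far too large to multiply out, so use Stirling's series:
  ln(n!) ~ n ln n - n + (1/2) ln(2 pi n) + 1/(12n)  (error below 1/(360 n^3), negligible here)
  ln(317) = 5.7589018
  n ln n = 317 * 5.7589018 = 1825.5719
  (1/2) ln(2 pi * 317) = (1/2) ln(1991.7697) = 3.7984
  1/(12*317) = 0.0003
  ln(317!) ~ 1825.5719 - 317 + 3.7984 + 0.0003 = 1512.3706
Convert to base 2: log2(317!) = 1512.3706 / ln 2 = 1512.3706 / 0.69314718 = 2181.8896
ceil(2181.8896) = 2182


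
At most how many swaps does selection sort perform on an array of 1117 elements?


Each of the 1116 passes places one element in its final position.
Pass 1: swap minimum into position 0
Pass 2: swap minimum of remaining into position 1
...
Pass 1116: last two elements, one swap
Maximum swaps = 1117 - 1 = 1116


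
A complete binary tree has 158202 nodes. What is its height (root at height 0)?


In a complete binary tree, level k holds nodes 2^k .. 2^(k+1)-1 (1-indexed).
Height = floor(log2(n)) = floor(log2(158202)) = 17
Check: 2^17 = 131072 <= 158202 < 262144 = 2^18


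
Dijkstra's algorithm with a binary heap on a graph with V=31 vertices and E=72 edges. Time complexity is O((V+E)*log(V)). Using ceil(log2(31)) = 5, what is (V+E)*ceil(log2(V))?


Dijkstra with a binary heap: each vertex is extracted once, each edge may relax once.
Each heap operation costs O(log V).
V + E = 31 + 72 = 103
ceil(log2(31)) = 5 (since 2^4 = 16 < 31 <= 32 = 2^5)
Total heap work = (V+E) * ceil(log2(V)) = 103 * 5 = 515


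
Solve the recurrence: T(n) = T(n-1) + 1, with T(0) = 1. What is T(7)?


Unrolling the recurrence:
T(7) = T(6) + 1
       = T(5) + 1 + 1
       = T(4) + 1*3
       ...
       = T(0) + 1*7
       = 1 + 7 = 8


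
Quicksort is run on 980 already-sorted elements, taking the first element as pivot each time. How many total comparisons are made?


Sum of comparisons per partition:
979 + 978 + ... + 1 + 0
= 980 * (980 - 1) / 2
= 980 * 979 / 2
= 479710


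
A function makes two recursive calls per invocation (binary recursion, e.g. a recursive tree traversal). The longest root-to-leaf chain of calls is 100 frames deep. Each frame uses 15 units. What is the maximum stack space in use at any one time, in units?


Binary recursion: the two calls run one after the other, so only one root-to-leaf chain of frames is on the stack at a time.
Maximum depth (longest chain) = 100 frames
Each frame = 15 units
Max stack space = 100 * 15 = 1500


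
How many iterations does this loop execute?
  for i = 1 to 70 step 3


The loop variable i takes values starting at 1 and increments by 3 each iteration.
Sequence: i = 1, 4, 7, 10, 13, 16, 19, 22, 25, ...
The upper bound 70 is inclusive, so the count is floor((last - first) / step) + 1:
floor((70 - 1) / 3) + 1 = floor(69/3) + 1 = 23 + 1 = 24


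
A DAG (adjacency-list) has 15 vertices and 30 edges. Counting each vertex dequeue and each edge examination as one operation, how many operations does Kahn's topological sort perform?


V = 15 (vertex processing)
E = 30 (edge processing)
V + E = 15 + 30 = 45


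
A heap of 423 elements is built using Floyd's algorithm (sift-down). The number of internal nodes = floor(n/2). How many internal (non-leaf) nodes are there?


Leaf nodes occupy roughly half the array.
Sift-down is called for each internal node, starting from the last one.
Internal nodes = floor(n/2) = floor(423/2) = 211


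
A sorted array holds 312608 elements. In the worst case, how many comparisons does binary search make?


Halving sequence: 312608 -> 156304 -> 78152 -> 39076 -> 19538 -> 9769 -> 4884 -> 2442 -> 1221 -> 610 -> 305 -> 152 -> 76 -> 38 -> 19 -> 9 -> 4 -> 2 -> 1
Number of halvings = 18
Max comparisons = 18 + 1 = 19


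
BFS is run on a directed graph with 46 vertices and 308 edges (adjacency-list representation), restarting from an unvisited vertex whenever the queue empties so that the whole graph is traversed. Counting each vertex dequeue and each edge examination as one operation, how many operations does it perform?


A full BFS traversal dequeues each vertex exactly once and examines each directed edge exactly once.
V = 46 (vertex processing cost)
E = 308 (edge examination cost)
Total operations proportional to V + E = 46 + 308 = 354


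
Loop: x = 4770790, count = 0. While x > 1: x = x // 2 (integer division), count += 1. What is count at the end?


The variable x halves each step:
x = 4770790 -> 2385395 -> 1192697 -> 596348 -> 298174 -> 149087 -> 74543 -> 37271 -> 18635 -> 9317 -> 4658 -> 2329 -> 1164 -> 582 -> 291 -> 145 -> 72 -> 36 -> 18 -> 9 -> 4 -> 2 -> 1
Number of halvings = floor(log2(4770790)) = 22


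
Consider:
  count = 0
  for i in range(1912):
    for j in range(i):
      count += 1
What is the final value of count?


For each i, the inner loop runs i times:
  i=0: inner runs 0 times
  i=1: inner runs 1 time
  i=2: inner runs 2 times
  i=3: inner runs 3 times
  i=4: inner runs 4 times
  i=5: inner runs 5 times
  i=6: inner runs 6 times
  i=7: inner runs 7 times
  ...
Total = 0 + 1 + 2 + ... + 1911 = 1912*(1912-1)/2 = 1826916


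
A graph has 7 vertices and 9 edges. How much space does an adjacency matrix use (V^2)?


Adjacency matrix: V x V grid of entries
Space = V^2 = 7^2 = 7 * 7 = 49


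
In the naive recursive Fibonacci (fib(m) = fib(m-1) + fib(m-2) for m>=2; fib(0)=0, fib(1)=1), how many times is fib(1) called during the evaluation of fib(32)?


Let N(m) = number of times fib(m) is called while evaluating fib(32).
N(32) = 1 (the initial call).
N(31) = 1 (only fib(32) calls it).
For 1 <= m <= 30: fib(m) is called by fib(m+1) and fib(m+2), so
  N(m) = N(m+1) + N(m+2).
fib(0) is called only by fib(2), so N(0) = N(2).
Walk down from m=32:
  N(32)=1, N(31)=1, N(30)=2, N(29)=3, N(28)=5, N(27)=8, N(26)=13, N(25)=21, N(24)=34, N(23)=55, N(22)=89, N(21)=144, N(20)=233, N(19)=377, N(18)=610, N(17)=987, N(16)=1597, N(15)=2584, N(14)=4181, N(13)=6765, N(12)=10946, N(11)=17711, N(10)=28657, N(9)=46368, N(8)=75025, N(7)=121393, N(6)=196418, N(5)=317811, N(4)=514229, N(3)=832040, N(2)=1346269, N(1)=2178309
N(1) = 2178309


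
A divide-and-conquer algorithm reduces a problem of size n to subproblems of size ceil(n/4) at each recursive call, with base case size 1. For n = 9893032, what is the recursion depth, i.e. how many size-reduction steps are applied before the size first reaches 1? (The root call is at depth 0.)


Each step divides the size by 4 (rounding up); after k steps the size is ceil(n/4^k), which equals 1 exactly when 4^k >= n.
So the depth is the smallest k with 4^k >= 9893032, i.e. ceil(log_4(9893032)).
4^11 = 4194304 < 9893032 <= 16777216 = 4^12
Recursion depth = 12


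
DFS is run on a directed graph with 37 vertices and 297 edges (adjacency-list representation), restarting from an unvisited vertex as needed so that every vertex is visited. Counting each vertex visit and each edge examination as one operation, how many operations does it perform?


A full DFS traversal processes each vertex exactly once (push/pop on stack).
Each directed edge is examined once.
V = 37, E = 297
V + E = 334


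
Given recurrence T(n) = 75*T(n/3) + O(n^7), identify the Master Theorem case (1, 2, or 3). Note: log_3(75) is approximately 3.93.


Master Theorem parameters: a=75, b=3, c=7
log_b(a) = 3.93
Compare b^c with a: 3^7 = 2187 > 75, so c > log_b(a).
Comparing c=7 vs log_b(a)=3.93:
7 > 3.93 => Case 3
Result: T(n) = O(n^7)
Master Theorem case = 3


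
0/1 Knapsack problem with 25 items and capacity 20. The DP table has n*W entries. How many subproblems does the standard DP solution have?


The DP table is indexed by (item, capacity).
Rows: 25 items
Columns: 20 capacity values (1 to W)
Total subproblems = 25 * 20 = 500


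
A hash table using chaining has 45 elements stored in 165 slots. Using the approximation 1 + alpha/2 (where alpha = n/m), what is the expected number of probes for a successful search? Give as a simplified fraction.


Load factor alpha = n/m = 45/165
Expected probes = 1 + alpha/2 = 1 + 45/(2*165)
= 1 + 45/330
= 330/330 + 45/330
= 375/330
Simplify: 25/22
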